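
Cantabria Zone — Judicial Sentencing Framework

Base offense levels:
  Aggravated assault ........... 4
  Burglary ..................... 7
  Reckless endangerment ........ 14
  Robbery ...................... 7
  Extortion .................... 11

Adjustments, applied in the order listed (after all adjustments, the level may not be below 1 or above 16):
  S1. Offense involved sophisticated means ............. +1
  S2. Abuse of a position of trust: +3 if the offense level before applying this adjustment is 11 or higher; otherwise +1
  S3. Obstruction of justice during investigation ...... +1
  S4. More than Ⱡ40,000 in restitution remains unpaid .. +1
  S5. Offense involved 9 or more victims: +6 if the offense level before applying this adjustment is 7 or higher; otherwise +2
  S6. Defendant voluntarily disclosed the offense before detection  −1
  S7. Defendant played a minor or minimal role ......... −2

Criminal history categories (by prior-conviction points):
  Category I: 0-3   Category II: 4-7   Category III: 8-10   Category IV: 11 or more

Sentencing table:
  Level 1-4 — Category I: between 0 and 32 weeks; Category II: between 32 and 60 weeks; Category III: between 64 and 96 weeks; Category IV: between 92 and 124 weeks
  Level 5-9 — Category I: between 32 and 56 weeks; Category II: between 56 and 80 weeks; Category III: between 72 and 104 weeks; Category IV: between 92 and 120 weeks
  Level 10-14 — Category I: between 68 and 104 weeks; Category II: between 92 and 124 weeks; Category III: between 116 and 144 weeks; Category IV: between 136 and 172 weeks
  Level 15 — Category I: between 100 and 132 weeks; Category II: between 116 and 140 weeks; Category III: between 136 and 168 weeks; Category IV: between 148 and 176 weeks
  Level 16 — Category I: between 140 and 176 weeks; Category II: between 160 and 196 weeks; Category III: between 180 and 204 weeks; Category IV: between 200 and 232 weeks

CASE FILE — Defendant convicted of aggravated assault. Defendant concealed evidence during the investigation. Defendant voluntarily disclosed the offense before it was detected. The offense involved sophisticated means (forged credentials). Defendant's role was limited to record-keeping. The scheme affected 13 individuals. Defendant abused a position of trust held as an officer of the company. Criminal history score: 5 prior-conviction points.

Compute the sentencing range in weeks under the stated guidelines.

Base offense level for aggravated assault: 4.
S1 applies: 4 + 1 = 5.
S2 applies (level before this adjustment is 5 < 11, so +1): 5 + 1 = 6.
S3 applies: 6 + 1 = 7.
S5 applies (level before this adjustment is 7 ≥ 7, so +6): 7 + 6 = 13.
S6 applies: 13 − 1 = 12.
S7 applies: 12 − 2 = 10.
Final offense level: 10.
Criminal history: 5 prior points → Category II (4-7).
Level 10 falls in the 10-14 band.
Grid: Level 10-14 × Category II = 92-124 weeks.

92-124 weeks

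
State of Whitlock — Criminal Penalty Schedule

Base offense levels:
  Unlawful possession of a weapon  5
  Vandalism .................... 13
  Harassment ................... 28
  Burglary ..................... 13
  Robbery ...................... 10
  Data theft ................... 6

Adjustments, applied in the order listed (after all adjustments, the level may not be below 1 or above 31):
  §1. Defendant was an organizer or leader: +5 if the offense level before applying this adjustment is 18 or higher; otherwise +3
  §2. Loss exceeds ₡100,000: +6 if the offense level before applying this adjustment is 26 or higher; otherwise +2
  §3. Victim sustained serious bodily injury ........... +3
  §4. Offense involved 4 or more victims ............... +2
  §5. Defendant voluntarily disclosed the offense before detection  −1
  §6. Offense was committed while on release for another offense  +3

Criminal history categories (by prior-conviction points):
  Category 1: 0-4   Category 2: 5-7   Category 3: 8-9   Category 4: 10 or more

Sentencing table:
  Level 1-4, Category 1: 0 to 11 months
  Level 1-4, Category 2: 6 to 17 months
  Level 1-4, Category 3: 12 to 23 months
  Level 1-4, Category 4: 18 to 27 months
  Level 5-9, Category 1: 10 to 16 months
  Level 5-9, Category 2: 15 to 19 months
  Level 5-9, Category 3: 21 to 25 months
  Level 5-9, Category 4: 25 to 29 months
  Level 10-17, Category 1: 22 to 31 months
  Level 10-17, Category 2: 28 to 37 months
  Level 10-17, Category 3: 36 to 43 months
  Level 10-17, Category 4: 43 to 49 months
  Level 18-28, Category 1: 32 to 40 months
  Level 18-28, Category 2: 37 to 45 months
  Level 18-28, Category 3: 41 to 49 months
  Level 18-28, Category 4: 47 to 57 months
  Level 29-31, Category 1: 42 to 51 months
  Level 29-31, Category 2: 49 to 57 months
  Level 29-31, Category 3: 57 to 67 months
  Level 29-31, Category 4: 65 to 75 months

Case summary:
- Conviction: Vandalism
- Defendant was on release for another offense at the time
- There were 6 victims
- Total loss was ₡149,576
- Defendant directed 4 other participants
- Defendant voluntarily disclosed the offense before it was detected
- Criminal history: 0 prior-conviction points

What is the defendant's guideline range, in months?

Base offense level for vandalism: 13.
§1 applies (level before this adjustment is 13 < 18, so +3): 13 + 3 = 16.
§2 applies (level before this adjustment is 16 < 26, so +2): 16 + 2 = 18.
§4 applies: 18 + 2 = 20.
§5 applies: 20 − 1 = 19.
§6 applies: 19 + 3 = 22.
Final offense level: 22.
Criminal history: 0 prior points → Category 1 (0-4).
Level 22 falls in the 18-28 band.
Grid: Level 18-28 × Category 1 = 32-40 months.

32-40 months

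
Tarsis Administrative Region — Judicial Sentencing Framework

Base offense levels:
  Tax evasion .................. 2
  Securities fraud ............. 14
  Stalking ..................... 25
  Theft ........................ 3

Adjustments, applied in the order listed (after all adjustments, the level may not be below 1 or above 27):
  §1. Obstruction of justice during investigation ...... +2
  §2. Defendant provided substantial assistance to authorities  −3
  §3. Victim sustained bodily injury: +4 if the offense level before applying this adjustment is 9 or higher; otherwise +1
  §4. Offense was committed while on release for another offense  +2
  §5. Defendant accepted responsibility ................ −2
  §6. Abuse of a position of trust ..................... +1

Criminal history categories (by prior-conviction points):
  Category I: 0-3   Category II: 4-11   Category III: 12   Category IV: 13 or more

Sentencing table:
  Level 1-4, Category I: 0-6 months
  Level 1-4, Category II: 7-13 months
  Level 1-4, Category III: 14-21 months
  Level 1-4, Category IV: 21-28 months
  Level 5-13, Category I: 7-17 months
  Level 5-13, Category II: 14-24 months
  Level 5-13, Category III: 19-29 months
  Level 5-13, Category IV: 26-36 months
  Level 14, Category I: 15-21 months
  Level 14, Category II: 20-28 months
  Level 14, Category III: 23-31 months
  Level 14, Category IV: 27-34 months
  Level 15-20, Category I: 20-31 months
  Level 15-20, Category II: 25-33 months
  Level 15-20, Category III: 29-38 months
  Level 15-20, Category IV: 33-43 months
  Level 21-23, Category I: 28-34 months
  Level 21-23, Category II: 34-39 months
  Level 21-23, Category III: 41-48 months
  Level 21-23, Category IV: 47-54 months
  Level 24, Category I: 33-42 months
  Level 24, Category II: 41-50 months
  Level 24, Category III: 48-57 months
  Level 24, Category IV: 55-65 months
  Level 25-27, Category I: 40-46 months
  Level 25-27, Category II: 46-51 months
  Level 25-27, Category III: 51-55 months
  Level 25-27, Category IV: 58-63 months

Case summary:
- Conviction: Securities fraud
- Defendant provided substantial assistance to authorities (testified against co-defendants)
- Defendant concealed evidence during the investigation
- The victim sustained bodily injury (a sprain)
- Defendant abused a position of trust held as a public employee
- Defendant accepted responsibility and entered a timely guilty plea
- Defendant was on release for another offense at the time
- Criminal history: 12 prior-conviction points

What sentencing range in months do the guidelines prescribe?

Base offense level for securities fraud: 14.
§1 applies: 14 + 2 = 16.
§2 applies: 16 − 3 = 13.
§3 applies (level before this adjustment is 13 ≥ 9, so +4): 13 + 4 = 17.
§4 applies: 17 + 2 = 19.
§5 applies: 19 − 2 = 17.
§6 applies: 17 + 1 = 18.
Final offense level: 18.
Criminal history: 12 prior points → Category III (12).
Level 18 falls in the 15-20 band.
Grid: Level 15-20 × Category III = 29-38 months.

29-38 months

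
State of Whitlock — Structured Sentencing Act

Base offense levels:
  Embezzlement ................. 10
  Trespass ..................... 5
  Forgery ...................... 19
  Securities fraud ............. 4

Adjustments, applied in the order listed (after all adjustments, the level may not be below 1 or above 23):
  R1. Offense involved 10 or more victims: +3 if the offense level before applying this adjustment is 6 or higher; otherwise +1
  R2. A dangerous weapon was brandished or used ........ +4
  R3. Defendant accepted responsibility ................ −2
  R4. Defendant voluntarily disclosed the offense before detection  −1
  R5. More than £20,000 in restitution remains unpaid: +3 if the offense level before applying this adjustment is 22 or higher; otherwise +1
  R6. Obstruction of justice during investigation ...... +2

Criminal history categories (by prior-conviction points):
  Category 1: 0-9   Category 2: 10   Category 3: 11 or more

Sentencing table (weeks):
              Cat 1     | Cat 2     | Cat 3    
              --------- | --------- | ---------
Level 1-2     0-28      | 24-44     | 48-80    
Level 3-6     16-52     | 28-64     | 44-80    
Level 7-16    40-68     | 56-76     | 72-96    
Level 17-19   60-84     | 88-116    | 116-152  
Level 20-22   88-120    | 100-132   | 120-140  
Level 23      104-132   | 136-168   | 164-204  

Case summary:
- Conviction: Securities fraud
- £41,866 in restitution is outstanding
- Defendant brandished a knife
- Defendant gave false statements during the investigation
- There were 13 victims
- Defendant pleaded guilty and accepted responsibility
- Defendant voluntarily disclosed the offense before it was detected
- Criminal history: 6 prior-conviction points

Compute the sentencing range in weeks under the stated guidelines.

Base offense level for securities fraud: 4.
R1 applies (level before this adjustment is 4 < 6, so +1): 4 + 1 = 5.
R2 applies: 5 + 4 = 9.
R3 applies: 9 − 2 = 7.
R4 applies: 7 − 1 = 6.
R5 applies (level before this adjustment is 6 < 22, so +1): 6 + 1 = 7.
R6 applies: 7 + 2 = 9.
Final offense level: 9.
Criminal history: 6 prior points → Category 1 (0-9).
Level 9 falls in the 7-16 band.
Grid: Level 7-16 × Category 1 = 40-68 weeks.

40-68 weeks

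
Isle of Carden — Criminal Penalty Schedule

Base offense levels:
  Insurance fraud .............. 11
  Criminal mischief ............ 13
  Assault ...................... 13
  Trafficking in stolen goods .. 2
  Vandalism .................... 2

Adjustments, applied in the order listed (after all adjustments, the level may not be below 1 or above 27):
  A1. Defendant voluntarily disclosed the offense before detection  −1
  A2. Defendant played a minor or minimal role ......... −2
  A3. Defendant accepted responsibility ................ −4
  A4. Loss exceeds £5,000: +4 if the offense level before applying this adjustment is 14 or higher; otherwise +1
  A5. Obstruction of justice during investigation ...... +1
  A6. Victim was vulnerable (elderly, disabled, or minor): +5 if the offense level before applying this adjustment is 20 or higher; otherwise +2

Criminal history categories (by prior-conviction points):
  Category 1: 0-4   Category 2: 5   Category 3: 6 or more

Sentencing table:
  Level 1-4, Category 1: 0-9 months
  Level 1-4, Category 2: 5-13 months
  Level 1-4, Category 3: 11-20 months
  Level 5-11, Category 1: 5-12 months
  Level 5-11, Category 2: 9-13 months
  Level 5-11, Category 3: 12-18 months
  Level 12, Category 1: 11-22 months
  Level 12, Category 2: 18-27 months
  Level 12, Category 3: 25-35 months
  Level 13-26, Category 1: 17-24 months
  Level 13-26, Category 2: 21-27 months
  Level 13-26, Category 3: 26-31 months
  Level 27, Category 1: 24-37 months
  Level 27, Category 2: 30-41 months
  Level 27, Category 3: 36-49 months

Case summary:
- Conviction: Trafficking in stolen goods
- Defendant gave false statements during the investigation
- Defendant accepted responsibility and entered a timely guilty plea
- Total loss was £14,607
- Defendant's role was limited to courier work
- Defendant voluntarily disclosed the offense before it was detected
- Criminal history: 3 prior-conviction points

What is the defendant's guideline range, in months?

0-9 months

Base offense level for trafficking in stolen goods: 2.
A1 applies: 2 − 1 = 1.
A2 applies: 1 − 2 = -1.
A3 applies: -1 − 4 = -5.
A4 applies (level before this adjustment is -5 < 14, so +1): -5 + 1 = -4.
A5 applies: -4 + 1 = -3.
Level -3 is below the minimum of 1; floored at 1.
Final offense level: 1.
Criminal history: 3 prior points → Category 1 (0-4).
Level 1 falls in the 1-4 band.
Grid: Level 1-4 × Category 1 = 0-9 months.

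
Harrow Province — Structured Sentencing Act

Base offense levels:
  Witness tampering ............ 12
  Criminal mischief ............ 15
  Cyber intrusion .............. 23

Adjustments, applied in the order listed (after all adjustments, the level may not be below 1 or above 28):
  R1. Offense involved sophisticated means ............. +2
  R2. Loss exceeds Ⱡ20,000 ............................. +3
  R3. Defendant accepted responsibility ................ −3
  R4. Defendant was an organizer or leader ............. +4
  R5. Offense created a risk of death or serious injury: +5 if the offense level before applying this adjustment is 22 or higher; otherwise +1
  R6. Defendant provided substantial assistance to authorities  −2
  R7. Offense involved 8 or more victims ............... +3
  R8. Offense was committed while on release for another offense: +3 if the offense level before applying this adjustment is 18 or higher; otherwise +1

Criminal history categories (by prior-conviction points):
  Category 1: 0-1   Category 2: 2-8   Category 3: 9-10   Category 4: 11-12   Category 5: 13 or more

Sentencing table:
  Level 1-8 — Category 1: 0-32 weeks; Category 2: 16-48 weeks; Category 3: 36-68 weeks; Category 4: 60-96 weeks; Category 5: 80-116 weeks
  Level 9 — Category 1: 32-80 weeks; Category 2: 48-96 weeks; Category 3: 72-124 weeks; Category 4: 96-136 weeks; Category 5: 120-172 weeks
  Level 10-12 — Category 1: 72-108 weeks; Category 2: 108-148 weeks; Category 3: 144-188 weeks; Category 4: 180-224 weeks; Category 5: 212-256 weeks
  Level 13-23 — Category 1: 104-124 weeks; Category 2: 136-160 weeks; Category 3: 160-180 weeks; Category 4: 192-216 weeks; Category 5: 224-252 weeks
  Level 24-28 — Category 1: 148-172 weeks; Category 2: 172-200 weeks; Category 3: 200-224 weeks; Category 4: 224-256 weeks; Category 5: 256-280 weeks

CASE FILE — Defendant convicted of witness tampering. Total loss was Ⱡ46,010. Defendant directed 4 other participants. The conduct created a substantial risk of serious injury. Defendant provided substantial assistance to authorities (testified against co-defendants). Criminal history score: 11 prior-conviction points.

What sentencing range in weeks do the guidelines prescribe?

Base offense level for witness tampering: 12.
R1 does not apply.
R2 applies: 12 + 3 = 15.
R3 does not apply.
R4 applies: 15 + 4 = 19.
R5 applies (level before this adjustment is 19 < 22, so +1): 19 + 1 = 20.
R6 applies: 20 − 2 = 18.
R7 does not apply.
R8 does not apply.
Final offense level: 18.
Criminal history: 11 prior points → Category 4 (11-12).
Level 18 falls in the 13-23 band.
Grid: Level 13-23 × Category 4 = 192-216 weeks.

192-216 weeks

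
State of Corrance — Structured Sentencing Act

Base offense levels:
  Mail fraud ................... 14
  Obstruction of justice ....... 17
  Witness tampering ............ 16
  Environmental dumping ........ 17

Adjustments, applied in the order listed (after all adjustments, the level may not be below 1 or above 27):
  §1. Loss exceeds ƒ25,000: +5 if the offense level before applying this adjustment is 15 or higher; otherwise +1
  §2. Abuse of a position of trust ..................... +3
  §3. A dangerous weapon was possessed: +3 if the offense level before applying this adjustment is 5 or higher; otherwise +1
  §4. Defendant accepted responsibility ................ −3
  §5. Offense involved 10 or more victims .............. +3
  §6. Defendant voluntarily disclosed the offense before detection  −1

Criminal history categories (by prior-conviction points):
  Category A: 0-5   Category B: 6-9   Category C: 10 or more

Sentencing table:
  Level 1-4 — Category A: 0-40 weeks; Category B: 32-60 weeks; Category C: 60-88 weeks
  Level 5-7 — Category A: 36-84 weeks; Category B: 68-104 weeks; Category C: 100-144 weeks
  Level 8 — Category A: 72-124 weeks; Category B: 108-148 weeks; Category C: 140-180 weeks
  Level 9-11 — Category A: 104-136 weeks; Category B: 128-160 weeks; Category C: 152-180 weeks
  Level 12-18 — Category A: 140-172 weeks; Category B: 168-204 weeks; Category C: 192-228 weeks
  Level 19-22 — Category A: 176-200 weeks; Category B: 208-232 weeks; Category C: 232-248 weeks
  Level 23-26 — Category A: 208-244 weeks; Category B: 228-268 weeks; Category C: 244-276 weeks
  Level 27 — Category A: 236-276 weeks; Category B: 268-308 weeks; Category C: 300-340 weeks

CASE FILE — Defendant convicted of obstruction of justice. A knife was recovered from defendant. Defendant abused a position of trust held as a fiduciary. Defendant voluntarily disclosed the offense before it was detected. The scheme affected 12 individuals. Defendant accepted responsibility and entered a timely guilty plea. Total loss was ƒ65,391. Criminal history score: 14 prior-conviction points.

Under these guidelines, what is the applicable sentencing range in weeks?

Base offense level for obstruction of justice: 17.
§1 applies (level before this adjustment is 17 ≥ 15, so +5): 17 + 5 = 22.
§2 applies: 22 + 3 = 25.
§3 applies (level before this adjustment is 25 ≥ 5, so +3): 25 + 3 = 28.
§4 applies: 28 − 3 = 25.
§5 applies: 25 + 3 = 28.
§6 applies: 28 − 1 = 27.
Final offense level: 27.
Criminal history: 14 prior points → Category C (10+).
Level 27 falls in the 27 band.
Grid: Level 27 × Category C = 300-340 weeks.

300-340 weeks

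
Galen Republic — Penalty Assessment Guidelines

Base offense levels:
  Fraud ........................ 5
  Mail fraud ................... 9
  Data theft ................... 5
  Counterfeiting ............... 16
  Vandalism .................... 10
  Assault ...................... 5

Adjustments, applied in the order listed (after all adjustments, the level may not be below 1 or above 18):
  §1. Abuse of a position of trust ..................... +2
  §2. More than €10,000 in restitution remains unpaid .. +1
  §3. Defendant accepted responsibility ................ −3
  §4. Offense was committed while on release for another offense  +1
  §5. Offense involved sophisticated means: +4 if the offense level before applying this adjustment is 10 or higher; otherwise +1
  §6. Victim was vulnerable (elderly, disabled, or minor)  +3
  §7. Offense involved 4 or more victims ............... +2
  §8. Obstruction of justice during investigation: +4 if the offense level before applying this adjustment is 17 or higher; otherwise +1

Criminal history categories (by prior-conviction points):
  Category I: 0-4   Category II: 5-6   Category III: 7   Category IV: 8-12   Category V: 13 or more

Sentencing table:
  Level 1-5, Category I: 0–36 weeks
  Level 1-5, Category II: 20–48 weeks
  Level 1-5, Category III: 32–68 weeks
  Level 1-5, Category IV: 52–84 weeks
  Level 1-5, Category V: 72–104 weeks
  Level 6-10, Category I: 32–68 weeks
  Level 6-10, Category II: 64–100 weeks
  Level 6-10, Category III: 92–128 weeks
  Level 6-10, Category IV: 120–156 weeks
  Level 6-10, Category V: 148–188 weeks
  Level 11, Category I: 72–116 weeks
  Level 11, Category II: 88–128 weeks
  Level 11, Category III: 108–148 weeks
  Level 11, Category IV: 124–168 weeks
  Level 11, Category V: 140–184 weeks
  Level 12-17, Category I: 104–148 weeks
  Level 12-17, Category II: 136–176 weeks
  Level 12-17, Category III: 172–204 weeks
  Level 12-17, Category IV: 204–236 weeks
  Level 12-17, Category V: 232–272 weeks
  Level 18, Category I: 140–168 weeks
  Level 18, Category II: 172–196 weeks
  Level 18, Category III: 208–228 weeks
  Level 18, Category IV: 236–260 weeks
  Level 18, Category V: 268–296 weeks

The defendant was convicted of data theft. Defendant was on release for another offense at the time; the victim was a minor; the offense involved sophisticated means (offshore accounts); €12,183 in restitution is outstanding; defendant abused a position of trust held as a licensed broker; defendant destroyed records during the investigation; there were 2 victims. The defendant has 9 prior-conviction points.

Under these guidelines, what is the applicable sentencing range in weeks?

Base offense level for data theft: 5.
§1 applies: 5 + 2 = 7.
§2 applies: 7 + 1 = 8.
§3 does not apply.
§4 applies: 8 + 1 = 9.
§5 applies (level before this adjustment is 9 < 10, so +1): 9 + 1 = 10.
§6 applies: 10 + 3 = 13.
§7 does not apply.
§8 applies (level before this adjustment is 13 < 17, so +1): 13 + 1 = 14.
Final offense level: 14.
Criminal history: 9 prior points → Category IV (8-12).
Level 14 falls in the 12-17 band.
Grid: Level 12-17 × Category IV = 204-236 weeks.

204-236 weeks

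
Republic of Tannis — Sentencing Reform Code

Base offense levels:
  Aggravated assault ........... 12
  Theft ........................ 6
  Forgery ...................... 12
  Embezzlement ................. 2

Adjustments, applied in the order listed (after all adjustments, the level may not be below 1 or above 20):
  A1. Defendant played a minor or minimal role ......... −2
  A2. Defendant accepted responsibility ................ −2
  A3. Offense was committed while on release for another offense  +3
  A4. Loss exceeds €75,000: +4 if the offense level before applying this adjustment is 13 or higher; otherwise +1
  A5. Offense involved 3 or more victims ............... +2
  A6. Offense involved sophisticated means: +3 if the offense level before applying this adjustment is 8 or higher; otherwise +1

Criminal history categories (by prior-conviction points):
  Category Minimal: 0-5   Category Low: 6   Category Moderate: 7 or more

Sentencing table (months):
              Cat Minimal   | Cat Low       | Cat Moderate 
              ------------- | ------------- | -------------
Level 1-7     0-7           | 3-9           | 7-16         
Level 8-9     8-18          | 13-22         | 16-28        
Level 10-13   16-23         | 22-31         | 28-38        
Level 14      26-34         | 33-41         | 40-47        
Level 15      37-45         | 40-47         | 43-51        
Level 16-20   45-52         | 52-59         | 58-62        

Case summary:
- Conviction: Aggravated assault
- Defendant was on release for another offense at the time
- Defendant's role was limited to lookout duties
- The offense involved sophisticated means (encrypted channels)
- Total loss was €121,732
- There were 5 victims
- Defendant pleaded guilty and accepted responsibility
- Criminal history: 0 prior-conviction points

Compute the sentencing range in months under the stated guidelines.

45-52 months

Base offense level for aggravated assault: 12.
A1 applies: 12 − 2 = 10.
A2 applies: 10 − 2 = 8.
A3 applies: 8 + 3 = 11.
A4 applies (level before this adjustment is 11 < 13, so +1): 11 + 1 = 12.
A5 applies: 12 + 2 = 14.
A6 applies (level before this adjustment is 14 ≥ 8, so +3): 14 + 3 = 17.
Final offense level: 17.
Criminal history: 0 prior points → Category Minimal (0-5).
Level 17 falls in the 16-20 band.
Grid: Level 16-20 × Category Minimal = 45-52 months.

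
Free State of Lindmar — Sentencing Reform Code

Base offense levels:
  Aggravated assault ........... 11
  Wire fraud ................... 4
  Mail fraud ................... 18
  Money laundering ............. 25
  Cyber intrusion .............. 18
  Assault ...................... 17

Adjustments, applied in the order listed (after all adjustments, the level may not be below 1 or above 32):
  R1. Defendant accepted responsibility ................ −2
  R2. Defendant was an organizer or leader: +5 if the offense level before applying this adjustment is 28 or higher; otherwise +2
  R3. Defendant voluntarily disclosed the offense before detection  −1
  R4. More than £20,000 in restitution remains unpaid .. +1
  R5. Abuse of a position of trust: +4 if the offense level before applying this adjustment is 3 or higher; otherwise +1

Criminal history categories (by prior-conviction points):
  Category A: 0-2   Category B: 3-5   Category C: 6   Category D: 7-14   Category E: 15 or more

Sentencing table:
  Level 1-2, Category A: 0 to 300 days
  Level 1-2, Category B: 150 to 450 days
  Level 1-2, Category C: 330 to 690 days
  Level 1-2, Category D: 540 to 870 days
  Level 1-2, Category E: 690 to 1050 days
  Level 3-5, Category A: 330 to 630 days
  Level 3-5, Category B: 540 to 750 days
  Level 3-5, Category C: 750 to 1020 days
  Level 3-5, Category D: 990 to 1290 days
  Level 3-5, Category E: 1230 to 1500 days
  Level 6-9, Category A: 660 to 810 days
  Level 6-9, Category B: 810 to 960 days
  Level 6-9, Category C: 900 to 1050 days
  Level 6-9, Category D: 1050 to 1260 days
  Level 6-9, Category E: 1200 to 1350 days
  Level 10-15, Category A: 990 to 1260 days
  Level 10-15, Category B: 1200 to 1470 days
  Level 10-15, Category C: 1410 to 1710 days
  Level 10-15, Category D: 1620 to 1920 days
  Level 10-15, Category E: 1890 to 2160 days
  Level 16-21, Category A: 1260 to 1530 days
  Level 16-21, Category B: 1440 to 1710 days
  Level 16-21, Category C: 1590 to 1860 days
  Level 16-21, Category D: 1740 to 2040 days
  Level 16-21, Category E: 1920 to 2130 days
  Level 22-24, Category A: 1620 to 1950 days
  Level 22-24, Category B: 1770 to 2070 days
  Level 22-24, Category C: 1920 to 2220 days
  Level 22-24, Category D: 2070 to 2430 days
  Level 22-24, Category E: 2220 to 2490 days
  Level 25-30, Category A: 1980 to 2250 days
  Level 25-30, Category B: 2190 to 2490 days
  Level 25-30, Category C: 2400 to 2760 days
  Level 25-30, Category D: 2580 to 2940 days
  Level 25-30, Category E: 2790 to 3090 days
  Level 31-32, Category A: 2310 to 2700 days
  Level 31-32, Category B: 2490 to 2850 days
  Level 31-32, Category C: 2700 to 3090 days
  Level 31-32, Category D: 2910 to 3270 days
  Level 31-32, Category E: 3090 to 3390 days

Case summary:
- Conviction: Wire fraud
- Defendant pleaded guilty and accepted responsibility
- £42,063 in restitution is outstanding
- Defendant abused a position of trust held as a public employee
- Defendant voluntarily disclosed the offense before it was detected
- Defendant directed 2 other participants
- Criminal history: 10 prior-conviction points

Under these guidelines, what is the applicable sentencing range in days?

Base offense level for wire fraud: 4.
R1 applies: 4 − 2 = 2.
R2 applies (level before this adjustment is 2 < 28, so +2): 2 + 2 = 4.
R3 applies: 4 − 1 = 3.
R4 applies: 3 + 1 = 4.
R5 applies (level before this adjustment is 4 ≥ 3, so +4): 4 + 4 = 8.
Final offense level: 8.
Criminal history: 10 prior points → Category D (7-14).
Level 8 falls in the 6-9 band.
Grid: Level 6-9 × Category D = 1050-1260 days.

1050-1260 days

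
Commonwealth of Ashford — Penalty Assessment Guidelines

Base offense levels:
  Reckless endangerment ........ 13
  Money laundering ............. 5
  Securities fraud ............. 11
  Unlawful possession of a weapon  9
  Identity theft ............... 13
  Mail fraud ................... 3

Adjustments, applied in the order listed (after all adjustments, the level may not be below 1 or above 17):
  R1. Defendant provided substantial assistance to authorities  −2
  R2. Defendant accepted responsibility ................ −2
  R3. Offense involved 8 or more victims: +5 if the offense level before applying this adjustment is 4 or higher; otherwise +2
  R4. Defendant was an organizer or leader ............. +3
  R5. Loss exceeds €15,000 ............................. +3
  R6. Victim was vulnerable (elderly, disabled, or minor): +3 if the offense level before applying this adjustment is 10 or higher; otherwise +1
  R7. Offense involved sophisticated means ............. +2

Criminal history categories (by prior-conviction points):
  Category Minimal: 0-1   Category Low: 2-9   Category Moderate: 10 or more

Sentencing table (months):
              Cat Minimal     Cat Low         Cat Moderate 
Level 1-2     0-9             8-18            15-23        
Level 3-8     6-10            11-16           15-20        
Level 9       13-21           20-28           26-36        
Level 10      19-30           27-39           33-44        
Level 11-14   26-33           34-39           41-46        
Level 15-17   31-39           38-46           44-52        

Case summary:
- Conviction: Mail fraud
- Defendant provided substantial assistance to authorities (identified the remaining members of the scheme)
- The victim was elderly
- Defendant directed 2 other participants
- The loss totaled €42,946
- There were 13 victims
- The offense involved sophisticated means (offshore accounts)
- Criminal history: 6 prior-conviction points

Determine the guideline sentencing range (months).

34-39 months

Base offense level for mail fraud: 3.
R1 applies: 3 − 2 = 1.
R3 applies (level before this adjustment is 1 < 4, so +2): 1 + 2 = 3.
R4 applies: 3 + 3 = 6.
R5 applies: 6 + 3 = 9.
R6 applies (level before this adjustment is 9 < 10, so +1): 9 + 1 = 10.
R7 applies: 10 + 2 = 12.
Final offense level: 12.
Criminal history: 6 prior points → Category Low (2-9).
Level 12 falls in the 11-14 band.
Grid: Level 11-14 × Category Low = 34-39 months.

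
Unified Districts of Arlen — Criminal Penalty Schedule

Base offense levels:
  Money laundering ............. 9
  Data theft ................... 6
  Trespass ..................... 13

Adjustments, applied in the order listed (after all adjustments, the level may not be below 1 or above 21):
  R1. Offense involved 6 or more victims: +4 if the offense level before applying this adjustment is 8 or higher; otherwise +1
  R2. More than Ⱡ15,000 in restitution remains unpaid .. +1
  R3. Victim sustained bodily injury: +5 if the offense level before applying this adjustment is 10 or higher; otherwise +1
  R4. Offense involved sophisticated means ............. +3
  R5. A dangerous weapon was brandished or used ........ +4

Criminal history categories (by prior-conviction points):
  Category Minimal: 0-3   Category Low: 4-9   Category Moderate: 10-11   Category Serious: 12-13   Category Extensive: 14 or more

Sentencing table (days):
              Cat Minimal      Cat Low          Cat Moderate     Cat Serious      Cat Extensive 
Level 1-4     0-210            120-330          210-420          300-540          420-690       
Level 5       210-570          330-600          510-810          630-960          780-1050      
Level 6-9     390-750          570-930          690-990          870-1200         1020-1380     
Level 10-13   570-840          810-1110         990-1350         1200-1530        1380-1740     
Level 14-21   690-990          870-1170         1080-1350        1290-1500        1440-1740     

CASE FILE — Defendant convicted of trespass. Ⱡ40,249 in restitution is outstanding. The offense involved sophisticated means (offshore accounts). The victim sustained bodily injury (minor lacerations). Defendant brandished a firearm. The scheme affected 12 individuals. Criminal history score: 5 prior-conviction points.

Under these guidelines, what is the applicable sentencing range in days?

870-1170 days

Base offense level for trespass: 13.
R1 applies (level before this adjustment is 13 ≥ 8, so +4): 13 + 4 = 17.
R2 applies: 17 + 1 = 18.
R3 applies (level before this adjustment is 18 ≥ 10, so +5): 18 + 5 = 23.
R4 applies: 23 + 3 = 26.
R5 applies: 26 + 4 = 30.
Level 30 exceeds the maximum of 21; capped at 21.
Final offense level: 21.
Criminal history: 5 prior points → Category Low (4-9).
Level 21 falls in the 14-21 band.
Grid: Level 14-21 × Category Low = 870-1170 days.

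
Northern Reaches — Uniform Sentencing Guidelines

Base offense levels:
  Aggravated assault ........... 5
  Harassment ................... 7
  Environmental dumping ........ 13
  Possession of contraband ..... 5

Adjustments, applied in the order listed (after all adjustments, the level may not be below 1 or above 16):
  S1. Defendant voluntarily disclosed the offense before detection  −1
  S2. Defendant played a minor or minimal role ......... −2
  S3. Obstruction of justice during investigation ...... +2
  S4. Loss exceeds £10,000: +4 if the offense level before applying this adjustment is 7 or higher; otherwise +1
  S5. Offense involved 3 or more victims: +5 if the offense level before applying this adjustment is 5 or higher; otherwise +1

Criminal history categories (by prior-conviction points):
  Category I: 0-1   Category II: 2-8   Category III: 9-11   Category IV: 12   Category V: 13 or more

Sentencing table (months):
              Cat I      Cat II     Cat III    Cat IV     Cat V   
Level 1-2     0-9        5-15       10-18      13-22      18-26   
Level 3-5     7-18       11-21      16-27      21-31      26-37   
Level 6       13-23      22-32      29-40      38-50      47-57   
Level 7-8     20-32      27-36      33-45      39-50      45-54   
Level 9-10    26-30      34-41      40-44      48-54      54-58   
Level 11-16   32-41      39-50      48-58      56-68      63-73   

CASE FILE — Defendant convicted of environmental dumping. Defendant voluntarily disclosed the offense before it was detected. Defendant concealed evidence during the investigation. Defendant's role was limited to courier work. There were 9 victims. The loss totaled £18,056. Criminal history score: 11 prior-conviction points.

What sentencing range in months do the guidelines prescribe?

48-58 months

Base offense level for environmental dumping: 13.
S1 applies: 13 − 1 = 12.
S2 applies: 12 − 2 = 10.
S3 applies: 10 + 2 = 12.
S4 applies (level before this adjustment is 12 ≥ 7, so +4): 12 + 4 = 16.
S5 applies (level before this adjustment is 16 ≥ 5, so +5): 16 + 5 = 21.
Level 21 exceeds the maximum of 16; capped at 16.
Final offense level: 16.
Criminal history: 11 prior points → Category III (9-11).
Level 16 falls in the 11-16 band.
Grid: Level 11-16 × Category III = 48-58 months.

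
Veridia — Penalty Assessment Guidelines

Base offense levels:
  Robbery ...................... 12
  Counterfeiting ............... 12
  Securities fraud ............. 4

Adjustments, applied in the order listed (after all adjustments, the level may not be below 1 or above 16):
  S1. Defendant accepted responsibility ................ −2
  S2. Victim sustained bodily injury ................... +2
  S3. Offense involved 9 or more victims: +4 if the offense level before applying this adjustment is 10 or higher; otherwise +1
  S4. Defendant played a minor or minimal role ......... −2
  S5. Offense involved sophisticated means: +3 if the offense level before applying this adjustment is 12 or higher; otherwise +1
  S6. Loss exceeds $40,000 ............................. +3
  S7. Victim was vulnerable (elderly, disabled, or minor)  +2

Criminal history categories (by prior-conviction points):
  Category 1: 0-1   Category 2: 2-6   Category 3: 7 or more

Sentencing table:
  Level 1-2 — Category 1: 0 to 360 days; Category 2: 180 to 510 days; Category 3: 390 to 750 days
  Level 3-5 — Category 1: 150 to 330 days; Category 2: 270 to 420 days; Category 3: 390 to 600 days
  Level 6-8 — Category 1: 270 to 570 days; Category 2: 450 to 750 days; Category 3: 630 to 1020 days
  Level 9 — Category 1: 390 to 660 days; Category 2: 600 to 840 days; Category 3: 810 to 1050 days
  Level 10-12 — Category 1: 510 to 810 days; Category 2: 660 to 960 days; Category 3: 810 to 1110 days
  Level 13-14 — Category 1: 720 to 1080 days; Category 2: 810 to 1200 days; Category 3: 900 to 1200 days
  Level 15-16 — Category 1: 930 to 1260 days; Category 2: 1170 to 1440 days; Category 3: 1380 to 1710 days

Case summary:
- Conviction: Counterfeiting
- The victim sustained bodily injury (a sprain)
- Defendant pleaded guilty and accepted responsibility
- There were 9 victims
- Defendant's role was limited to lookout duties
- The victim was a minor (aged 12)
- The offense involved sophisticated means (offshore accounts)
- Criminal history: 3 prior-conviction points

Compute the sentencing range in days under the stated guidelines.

1170-1440 days

Base offense level for counterfeiting: 12.
S1 applies: 12 − 2 = 10.
S2 applies: 10 + 2 = 12.
S3 applies (level before this adjustment is 12 ≥ 10, so +4): 12 + 4 = 16.
S4 applies: 16 − 2 = 14.
S5 applies (level before this adjustment is 14 ≥ 12, so +3): 14 + 3 = 17.
S6 does not apply.
S7 applies: 17 + 2 = 19.
Level 19 exceeds the maximum of 16; capped at 16.
Final offense level: 16.
Criminal history: 3 prior points → Category 2 (2-6).
Level 16 falls in the 15-16 band.
Grid: Level 15-16 × Category 2 = 1170-1440 days.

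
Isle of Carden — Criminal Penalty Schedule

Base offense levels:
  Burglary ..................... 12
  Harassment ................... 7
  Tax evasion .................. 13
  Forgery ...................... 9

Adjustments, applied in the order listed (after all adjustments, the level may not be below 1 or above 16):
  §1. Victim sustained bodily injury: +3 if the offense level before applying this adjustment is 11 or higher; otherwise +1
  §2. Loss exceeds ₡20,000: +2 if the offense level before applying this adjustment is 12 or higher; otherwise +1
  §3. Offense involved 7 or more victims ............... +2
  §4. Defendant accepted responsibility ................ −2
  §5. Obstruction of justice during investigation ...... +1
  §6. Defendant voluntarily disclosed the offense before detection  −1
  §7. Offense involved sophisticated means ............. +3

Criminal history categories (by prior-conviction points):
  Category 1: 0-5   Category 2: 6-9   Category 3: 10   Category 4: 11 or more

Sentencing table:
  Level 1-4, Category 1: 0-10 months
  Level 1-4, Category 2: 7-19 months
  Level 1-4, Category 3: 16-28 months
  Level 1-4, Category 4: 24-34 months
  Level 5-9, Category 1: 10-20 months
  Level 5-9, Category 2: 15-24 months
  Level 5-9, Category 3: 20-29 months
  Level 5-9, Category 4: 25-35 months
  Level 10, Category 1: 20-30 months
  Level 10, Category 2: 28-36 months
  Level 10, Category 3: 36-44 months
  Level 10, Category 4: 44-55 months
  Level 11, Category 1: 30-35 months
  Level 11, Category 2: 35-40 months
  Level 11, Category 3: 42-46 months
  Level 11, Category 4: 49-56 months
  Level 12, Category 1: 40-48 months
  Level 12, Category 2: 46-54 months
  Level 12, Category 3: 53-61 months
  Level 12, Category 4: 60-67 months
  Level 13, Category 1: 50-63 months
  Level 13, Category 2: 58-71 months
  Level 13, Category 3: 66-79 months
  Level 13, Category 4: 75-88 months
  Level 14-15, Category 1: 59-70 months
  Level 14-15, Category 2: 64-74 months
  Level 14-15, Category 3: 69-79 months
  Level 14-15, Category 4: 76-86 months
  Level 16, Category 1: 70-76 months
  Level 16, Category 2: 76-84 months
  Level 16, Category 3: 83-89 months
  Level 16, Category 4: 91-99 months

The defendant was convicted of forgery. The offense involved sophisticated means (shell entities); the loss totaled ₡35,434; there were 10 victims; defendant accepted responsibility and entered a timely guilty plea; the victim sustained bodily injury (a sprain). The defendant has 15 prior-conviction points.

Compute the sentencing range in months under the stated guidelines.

Base offense level for forgery: 9.
§1 applies (level before this adjustment is 9 < 11, so +1): 9 + 1 = 10.
§2 applies (level before this adjustment is 10 < 12, so +1): 10 + 1 = 11.
§3 applies: 11 + 2 = 13.
§4 applies: 13 − 2 = 11.
§6 does not apply.
§7 applies: 11 + 3 = 14.
Final offense level: 14.
Criminal history: 15 prior points → Category 4 (11+).
Level 14 falls in the 14-15 band.
Grid: Level 14-15 × Category 4 = 76-86 months.

76-86 months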